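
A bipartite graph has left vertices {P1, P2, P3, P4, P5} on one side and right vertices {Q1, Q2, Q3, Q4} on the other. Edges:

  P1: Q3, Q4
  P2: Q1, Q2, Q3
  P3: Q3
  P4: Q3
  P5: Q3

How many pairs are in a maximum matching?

Unit-capacity flow: source→left, listed edges, right→sink; max matching = max flow.
Augmenting path P1→Q3 (+1); matched 1.
Augmenting path P2→Q1 (+1); matched 2.
Augmenting path P3→Q3→P1→Q4 (+1); matched 3.
No augmenting path remains; maximum matching = 3.
König certificate: {P1, P2, Q3} is a vertex cover of size 3 (every listed pair touches it), so no matching can be larger.

3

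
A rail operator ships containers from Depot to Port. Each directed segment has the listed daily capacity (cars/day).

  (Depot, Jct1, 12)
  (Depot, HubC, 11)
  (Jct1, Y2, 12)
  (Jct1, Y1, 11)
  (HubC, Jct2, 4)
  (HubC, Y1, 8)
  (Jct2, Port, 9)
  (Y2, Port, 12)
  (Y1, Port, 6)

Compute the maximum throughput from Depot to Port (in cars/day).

Augment Depot→Jct1→Y2→Port: bottleneck 12, flow now 12.
Augment Depot→HubC→Jct2→Port: bottleneck 4, flow now 16.
Augment Depot→HubC→Y1→Port: bottleneck 6, flow now 22.
No augmenting path remains; maximum flow = 22.
In the residual graph, reachable from Depot: {Depot, HubC, Y1}.
Min-cut edges: Depot→Jct1 (12), HubC→Jct2 (4), Y1→Port (6); capacity 12 + 4 + 6 = 22.
This cut is saturated, so no flow can exceed 22.

22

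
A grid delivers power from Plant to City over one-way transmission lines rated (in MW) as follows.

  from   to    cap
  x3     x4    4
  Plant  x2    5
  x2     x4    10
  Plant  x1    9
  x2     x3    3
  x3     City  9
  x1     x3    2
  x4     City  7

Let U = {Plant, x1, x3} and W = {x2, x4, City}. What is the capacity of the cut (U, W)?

18

Edges leaving {Plant, x1, x3}: Plant→x2 (5), x3→x4 (4), x3→City (9).
Cut capacity = 5 + 4 + 9 = 18.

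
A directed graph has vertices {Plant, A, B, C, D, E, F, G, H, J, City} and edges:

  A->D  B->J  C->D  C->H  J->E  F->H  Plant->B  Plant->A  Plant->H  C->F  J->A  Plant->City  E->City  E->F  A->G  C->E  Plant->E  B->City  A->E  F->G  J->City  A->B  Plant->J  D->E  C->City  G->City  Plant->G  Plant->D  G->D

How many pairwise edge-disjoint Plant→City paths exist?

5

Assign every edge capacity 1; by Menger, the answer equals the max flow.
Path Plant→City (+1); total 1.
Path Plant→B→City (+1); total 2.
Path Plant→E→City (+1); total 3.
Path Plant→G→City (+1); total 4.
Path Plant→J→City (+1); total 5.
No residual Plant→City path; max flow = 5.
Certifying cut of size 5: {B→City, E→City, G→City, J→City, Plant→City}.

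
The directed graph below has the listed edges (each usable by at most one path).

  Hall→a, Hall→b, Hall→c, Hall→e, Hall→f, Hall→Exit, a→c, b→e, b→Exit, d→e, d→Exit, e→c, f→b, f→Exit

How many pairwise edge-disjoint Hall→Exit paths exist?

Assign every edge capacity 1; by Menger, the answer equals the max flow.
Path Hall→Exit (+1); total 1.
Path Hall→b→Exit (+1); total 2.
Path Hall→f→Exit (+1); total 3.
No residual Hall→Exit path; max flow = 3.
Certifying cut of size 3: {Hall→Exit, Hall→b, Hall→f}.

3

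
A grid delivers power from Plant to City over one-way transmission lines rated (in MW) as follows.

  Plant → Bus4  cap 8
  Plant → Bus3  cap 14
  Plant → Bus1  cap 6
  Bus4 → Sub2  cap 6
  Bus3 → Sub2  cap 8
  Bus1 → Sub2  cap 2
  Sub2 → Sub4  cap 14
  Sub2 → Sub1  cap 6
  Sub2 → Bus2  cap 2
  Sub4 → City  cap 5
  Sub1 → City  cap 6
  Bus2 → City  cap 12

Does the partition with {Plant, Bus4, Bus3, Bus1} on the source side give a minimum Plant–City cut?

No — its capacity is 16, but the minimum cut has capacity 13.

Given cut capacity: 6 + 8 + 2 = 16.
Augment Plant→Bus4→Sub2→Sub4→City: bottleneck 5, flow now 5.
Augment Plant→Bus4→Sub2→Sub1→City: bottleneck 1, flow now 6.
Augment Plant→Bus3→Sub2→Sub1→City: bottleneck 5, flow now 11.
Augment Plant→Bus3→Sub2→Bus2→City: bottleneck 2, flow now 13.
No augmenting path remains; maximum flow = 13.
In the residual graph, reachable from Plant: {Plant, Bus4, Bus3, Bus1, Sub2, Sub4}.
Min-cut edges: Sub2→Sub1 (6), Sub2→Bus2 (2), Sub4→City (5); capacity 6 + 2 + 5 = 13.
Cut capacity 16 exceeds the max flow 13, so it is not minimum.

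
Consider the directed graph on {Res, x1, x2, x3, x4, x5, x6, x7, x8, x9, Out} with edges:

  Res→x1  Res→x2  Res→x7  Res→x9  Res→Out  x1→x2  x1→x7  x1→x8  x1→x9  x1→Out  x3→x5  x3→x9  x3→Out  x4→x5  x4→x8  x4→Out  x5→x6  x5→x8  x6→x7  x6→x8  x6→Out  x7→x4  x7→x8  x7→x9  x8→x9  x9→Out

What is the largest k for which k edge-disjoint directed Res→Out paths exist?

4

Assign every edge capacity 1; by Menger, the answer equals the max flow.
Path Res→Out (+1); total 1.
Path Res→x1→Out (+1); total 2.
Path Res→x9→Out (+1); total 3.
Path Res→x7→x4→Out (+1); total 4.
No residual Res→Out path; max flow = 4.
Certifying cut of size 4: {Res→Out, Res→x1, Res→x7, Res→x9}.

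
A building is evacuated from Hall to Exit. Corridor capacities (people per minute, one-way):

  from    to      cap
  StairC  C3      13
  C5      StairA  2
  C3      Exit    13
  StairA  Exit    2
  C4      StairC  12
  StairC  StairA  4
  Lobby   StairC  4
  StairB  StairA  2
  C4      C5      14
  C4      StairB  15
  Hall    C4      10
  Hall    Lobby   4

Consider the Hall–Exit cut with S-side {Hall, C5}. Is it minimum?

Given cut capacity: 4 + 10 + 2 = 16.
Augment Hall→Lobby→StairC→C3→Exit: bottleneck 4, flow now 4.
Augment Hall→C4→StairB→StairA→Exit: bottleneck 2, flow now 6.
Augment Hall→C4→StairC→C3→Exit: bottleneck 8, flow now 14.
No augmenting path remains; maximum flow = 14.
In the residual graph, reachable from Hall: {Hall}.
Min-cut edges: Hall→Lobby (4), Hall→C4 (10); capacity 4 + 10 = 14.
Cut capacity 16 exceeds the max flow 14, so it is not minimum.

No — its capacity is 16, but the minimum cut has capacity 14.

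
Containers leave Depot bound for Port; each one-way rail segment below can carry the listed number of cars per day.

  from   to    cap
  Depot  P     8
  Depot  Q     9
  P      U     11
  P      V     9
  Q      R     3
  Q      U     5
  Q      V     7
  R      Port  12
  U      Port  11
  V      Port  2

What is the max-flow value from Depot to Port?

Augment Depot→P→U→Port: bottleneck 8, flow now 8.
Augment Depot→Q→R→Port: bottleneck 3, flow now 11.
Augment Depot→Q→U→Port: bottleneck 3, flow now 14.
Augment Depot→Q→V→Port: bottleneck 2, flow now 16.
No augmenting path remains; maximum flow = 16.
In the residual graph, reachable from Depot: {Depot, P, Q, U, V}.
Min-cut edges: Q→R (3), U→Port (11), V→Port (2); capacity 3 + 11 + 2 = 16.
This cut is saturated, so no flow can exceed 16.

16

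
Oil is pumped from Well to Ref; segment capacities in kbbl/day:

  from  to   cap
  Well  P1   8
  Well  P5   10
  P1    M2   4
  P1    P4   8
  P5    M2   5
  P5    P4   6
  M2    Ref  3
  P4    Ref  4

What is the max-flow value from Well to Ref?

7

Augment Well→P1→M2→Ref: bottleneck 3, flow now 3.
Augment Well→P1→P4→Ref: bottleneck 4, flow now 7.
No augmenting path remains; maximum flow = 7.
In the residual graph, reachable from Well: {Well, P1, P5, M2, P4}.
Min-cut edges: M2→Ref (3), P4→Ref (4); capacity 3 + 4 = 7.
This cut is saturated, so no flow can exceed 7.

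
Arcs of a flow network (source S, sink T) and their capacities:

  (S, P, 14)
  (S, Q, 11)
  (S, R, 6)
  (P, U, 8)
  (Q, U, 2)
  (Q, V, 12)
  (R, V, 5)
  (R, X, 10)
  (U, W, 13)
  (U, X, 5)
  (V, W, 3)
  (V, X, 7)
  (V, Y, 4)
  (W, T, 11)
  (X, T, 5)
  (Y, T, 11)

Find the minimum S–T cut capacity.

20

Augment S→R→X→T: bottleneck 5, flow now 5.
Augment S→P→U→W→T: bottleneck 8, flow now 13.
Augment S→Q→U→W→T: bottleneck 2, flow now 15.
Augment S→Q→V→W→T: bottleneck 1, flow now 16.
Augment S→Q→V→Y→T: bottleneck 4, flow now 20.
No augmenting path remains; maximum flow = 20.
By max-flow min-cut, the minimum cut capacity equals the max flow.
In the residual graph, reachable from S: {S, P, Q, R, U, V, W, X}.
Min-cut edges: V→Y (4), W→T (11), X→T (5); capacity 4 + 11 + 5 = 20.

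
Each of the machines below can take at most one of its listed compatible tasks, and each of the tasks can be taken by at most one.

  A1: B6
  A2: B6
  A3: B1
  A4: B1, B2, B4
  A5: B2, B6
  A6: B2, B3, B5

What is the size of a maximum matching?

5

Unit-capacity flow: source→left, listed edges, right→sink; max matching = max flow.
Augmenting path A1→B6 (+1); matched 1.
Augmenting path A3→B1 (+1); matched 2.
Augmenting path A4→B2 (+1); matched 3.
Augmenting path A6→B3 (+1); matched 4.
Augmenting path A5→B2→A4→B4 (+1); matched 5.
No augmenting path remains; maximum matching = 5.
König certificate: {A3, A4, A5, A6, B6} is a vertex cover of size 5 (every listed pair touches it), so no matching can be larger.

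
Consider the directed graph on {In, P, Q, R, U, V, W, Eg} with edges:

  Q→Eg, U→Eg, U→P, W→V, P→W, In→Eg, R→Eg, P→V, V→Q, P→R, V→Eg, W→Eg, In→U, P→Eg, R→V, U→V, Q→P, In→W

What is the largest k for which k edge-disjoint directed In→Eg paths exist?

3

Assign every edge capacity 1; by Menger, the answer equals the max flow.
Path In→Eg (+1); total 1.
Path In→U→Eg (+1); total 2.
Path In→W→Eg (+1); total 3.
No residual In→Eg path; max flow = 3.
Certifying cut of size 3: {In→Eg, In→U, In→W}.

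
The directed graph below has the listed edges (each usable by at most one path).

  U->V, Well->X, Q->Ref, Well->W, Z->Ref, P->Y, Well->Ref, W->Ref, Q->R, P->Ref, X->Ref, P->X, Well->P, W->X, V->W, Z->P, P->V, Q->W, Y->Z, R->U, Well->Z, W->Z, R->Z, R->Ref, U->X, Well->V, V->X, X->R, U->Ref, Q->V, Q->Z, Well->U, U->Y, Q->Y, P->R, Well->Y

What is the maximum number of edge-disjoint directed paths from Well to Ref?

Assign every edge capacity 1; by Menger, the answer equals the max flow.
Path Well→Ref (+1); total 1.
Path Well→P→Ref (+1); total 2.
Path Well→U→Ref (+1); total 3.
Path Well→W→Ref (+1); total 4.
Path Well→X→Ref (+1); total 5.
Path Well→Z→Ref (+1); total 6.
Path Well→V→X→R→Ref (+1); total 7.
No residual Well→Ref path; max flow = 7.
Certifying cut of size 7: {P→Ref, R→Ref, U→Ref, W→Ref, Well→Ref, X→Ref, Z→Ref}.

7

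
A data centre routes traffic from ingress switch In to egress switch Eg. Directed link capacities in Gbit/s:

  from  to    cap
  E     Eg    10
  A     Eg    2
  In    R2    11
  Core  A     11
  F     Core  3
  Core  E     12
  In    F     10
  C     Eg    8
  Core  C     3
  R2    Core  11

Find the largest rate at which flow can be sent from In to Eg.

Augment In→R2→Core→E→Eg: bottleneck 10, flow now 10.
Augment In→R2→Core→A→Eg: bottleneck 1, flow now 11.
Augment In→F→Core→A→Eg: bottleneck 1, flow now 12.
Augment In→F→Core→C→Eg: bottleneck 2, flow now 14.
No augmenting path remains; maximum flow = 14.
In the residual graph, reachable from In: {In, F}.
Min-cut edges: In→R2 (11), F→Core (3); capacity 11 + 3 = 14.
This cut is saturated, so no flow can exceed 14.

14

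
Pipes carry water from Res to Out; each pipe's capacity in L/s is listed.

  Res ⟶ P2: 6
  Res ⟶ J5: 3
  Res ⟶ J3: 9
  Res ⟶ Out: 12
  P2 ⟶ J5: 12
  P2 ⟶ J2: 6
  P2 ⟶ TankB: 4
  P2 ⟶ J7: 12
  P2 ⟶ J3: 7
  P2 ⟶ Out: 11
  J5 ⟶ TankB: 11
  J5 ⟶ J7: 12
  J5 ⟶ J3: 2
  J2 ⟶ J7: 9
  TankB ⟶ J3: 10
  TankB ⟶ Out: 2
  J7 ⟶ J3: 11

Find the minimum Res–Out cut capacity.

Augment Res→Out: bottleneck 12, flow now 12.
Augment Res→P2→Out: bottleneck 6, flow now 18.
Augment Res→J5→TankB→Out: bottleneck 2, flow now 20.
No augmenting path remains; maximum flow = 20.
By max-flow min-cut, the minimum cut capacity equals the max flow.
In the residual graph, reachable from Res: {Res, J5, TankB, J7, J3}.
Min-cut edges: Res→P2 (6), Res→Out (12), TankB→Out (2); capacity 6 + 12 + 2 = 20.

20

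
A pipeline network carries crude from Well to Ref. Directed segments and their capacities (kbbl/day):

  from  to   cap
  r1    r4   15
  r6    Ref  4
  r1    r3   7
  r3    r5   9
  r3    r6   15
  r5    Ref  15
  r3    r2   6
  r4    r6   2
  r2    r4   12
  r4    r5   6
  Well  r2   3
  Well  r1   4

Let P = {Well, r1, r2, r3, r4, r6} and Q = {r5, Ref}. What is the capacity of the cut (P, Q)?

Edges leaving {Well, r1, r2, r3, r4, r6}: r3→r5 (9), r4→r5 (6), r6→Ref (4).
Cut capacity = 9 + 6 + 4 = 19.

19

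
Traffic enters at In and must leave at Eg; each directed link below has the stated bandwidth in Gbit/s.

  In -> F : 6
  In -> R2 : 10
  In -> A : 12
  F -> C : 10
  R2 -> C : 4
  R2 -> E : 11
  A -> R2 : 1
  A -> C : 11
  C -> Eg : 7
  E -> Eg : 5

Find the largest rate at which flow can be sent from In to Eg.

12

Augment In→F→C→Eg: bottleneck 6, flow now 6.
Augment In→R2→C→Eg: bottleneck 1, flow now 7.
Augment In→R2→E→Eg: bottleneck 5, flow now 12.
No augmenting path remains; maximum flow = 12.
In the residual graph, reachable from In: {In, F, R2, A, C, E}.
Min-cut edges: C→Eg (7), E→Eg (5); capacity 7 + 5 = 12.
This cut is saturated, so no flow can exceed 12.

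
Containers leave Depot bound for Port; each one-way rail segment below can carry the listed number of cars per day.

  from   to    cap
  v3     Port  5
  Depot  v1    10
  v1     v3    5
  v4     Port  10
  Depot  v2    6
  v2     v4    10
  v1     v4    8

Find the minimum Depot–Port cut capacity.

15

Augment Depot→v1→v3→Port: bottleneck 5, flow now 5.
Augment Depot→v1→v4→Port: bottleneck 5, flow now 10.
Augment Depot→v2→v4→Port: bottleneck 5, flow now 15.
No augmenting path remains; maximum flow = 15.
By max-flow min-cut, the minimum cut capacity equals the max flow.
In the residual graph, reachable from Depot: {Depot, v1, v2, v4}.
Min-cut edges: v1→v3 (5), v4→Port (10); capacity 5 + 10 = 15.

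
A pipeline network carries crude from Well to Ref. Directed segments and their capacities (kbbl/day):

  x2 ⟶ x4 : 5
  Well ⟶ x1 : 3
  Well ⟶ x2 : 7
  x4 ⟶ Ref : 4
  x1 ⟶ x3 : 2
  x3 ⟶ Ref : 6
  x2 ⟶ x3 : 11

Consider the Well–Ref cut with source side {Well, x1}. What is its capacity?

9

Edges leaving {Well, x1}: Well→x2 (7), x1→x3 (2).
Cut capacity = 7 + 2 = 9.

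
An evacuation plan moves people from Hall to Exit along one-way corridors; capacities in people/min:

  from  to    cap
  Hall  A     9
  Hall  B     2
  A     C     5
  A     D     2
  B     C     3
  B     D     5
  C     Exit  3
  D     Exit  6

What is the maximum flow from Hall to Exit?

7

Augment Hall→A→C→Exit: bottleneck 3, flow now 3.
Augment Hall→A→D→Exit: bottleneck 2, flow now 5.
Augment Hall→B→D→Exit: bottleneck 2, flow now 7.
No augmenting path remains; maximum flow = 7.
In the residual graph, reachable from Hall: {Hall, A, C}.
Min-cut edges: Hall→B (2), A→D (2), C→Exit (3); capacity 2 + 2 + 3 = 7.
This cut is saturated, so no flow can exceed 7.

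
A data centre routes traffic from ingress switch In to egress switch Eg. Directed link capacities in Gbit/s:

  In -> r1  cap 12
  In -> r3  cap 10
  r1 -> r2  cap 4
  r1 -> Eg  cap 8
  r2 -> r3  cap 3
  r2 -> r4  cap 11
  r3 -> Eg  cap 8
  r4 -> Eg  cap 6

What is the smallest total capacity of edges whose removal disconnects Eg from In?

Augment In→r1→Eg: bottleneck 8, flow now 8.
Augment In→r3→Eg: bottleneck 8, flow now 16.
Augment In→r1→r2→r4→Eg: bottleneck 4, flow now 20.
No augmenting path remains; maximum flow = 20.
By max-flow min-cut, the minimum cut capacity equals the max flow.
In the residual graph, reachable from In: {In, r3}.
Min-cut edges: In→r1 (12), r3→Eg (8); capacity 12 + 8 = 20.

20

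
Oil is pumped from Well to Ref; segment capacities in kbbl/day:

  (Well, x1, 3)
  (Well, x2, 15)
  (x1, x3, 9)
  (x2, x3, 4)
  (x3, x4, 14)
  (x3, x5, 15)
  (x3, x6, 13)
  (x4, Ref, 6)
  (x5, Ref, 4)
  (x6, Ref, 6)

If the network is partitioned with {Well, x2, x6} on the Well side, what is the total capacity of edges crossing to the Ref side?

13

Edges leaving {Well, x2, x6}: Well→x1 (3), x2→x3 (4), x6→Ref (6).
Cut capacity = 3 + 4 + 6 = 13.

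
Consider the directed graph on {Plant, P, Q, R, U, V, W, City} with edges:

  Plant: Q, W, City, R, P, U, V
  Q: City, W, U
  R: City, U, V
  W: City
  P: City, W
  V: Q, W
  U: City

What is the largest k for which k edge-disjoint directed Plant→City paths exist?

Assign every edge capacity 1; by Menger, the answer equals the max flow.
Path Plant→City (+1); total 1.
Path Plant→P→City (+1); total 2.
Path Plant→Q→City (+1); total 3.
Path Plant→R→City (+1); total 4.
Path Plant→U→City (+1); total 5.
Path Plant→W→City (+1); total 6.
No residual Plant→City path; max flow = 6.
Certifying cut of size 6: {Plant→City, Plant→P, Plant→R, Q→City, U→City, W→City}.

6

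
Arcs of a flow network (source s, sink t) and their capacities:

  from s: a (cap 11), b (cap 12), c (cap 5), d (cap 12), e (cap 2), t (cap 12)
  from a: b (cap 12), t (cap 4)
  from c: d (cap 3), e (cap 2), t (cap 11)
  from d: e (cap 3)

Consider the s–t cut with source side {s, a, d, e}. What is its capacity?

45

Edges leaving {s, a, d, e}: s→b (12), s→c (5), s→t (12), a→b (12), a→t (4).
Cut capacity = 12 + 5 + 12 + 12 + 4 = 45.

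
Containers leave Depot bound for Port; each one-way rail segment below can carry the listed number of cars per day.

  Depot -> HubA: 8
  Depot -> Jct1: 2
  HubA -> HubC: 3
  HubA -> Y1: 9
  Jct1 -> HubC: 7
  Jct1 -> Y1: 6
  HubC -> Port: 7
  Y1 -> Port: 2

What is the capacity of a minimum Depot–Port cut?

7

Augment Depot→HubA→HubC→Port: bottleneck 3, flow now 3.
Augment Depot→HubA→Y1→Port: bottleneck 2, flow now 5.
Augment Depot→Jct1→HubC→Port: bottleneck 2, flow now 7.
No augmenting path remains; maximum flow = 7.
By max-flow min-cut, the minimum cut capacity equals the max flow.
In the residual graph, reachable from Depot: {Depot, HubA, Y1}.
Min-cut edges: Depot→Jct1 (2), HubA→HubC (3), Y1→Port (2); capacity 2 + 3 + 2 = 7.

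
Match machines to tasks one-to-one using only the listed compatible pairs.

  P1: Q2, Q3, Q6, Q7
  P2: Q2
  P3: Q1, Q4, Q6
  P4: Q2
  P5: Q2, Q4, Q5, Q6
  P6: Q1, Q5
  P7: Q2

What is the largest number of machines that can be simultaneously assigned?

5

Unit-capacity flow: source→left, listed edges, right→sink; max matching = max flow.
Augmenting path P1→Q2 (+1); matched 1.
Augmenting path P3→Q1 (+1); matched 2.
Augmenting path P5→Q4 (+1); matched 3.
Augmenting path P6→Q5 (+1); matched 4.
Augmenting path P2→Q2→P1→Q3 (+1); matched 5.
No augmenting path remains; maximum matching = 5.
König certificate: {P1, P3, P5, P6, Q2} is a vertex cover of size 5 (every listed pair touches it), so no matching can be larger.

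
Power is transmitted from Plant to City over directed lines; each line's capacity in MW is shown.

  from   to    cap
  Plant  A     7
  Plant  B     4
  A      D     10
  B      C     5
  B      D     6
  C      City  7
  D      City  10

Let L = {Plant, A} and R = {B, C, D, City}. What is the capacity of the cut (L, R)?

Edges leaving {Plant, A}: Plant→B (4), A→D (10).
Cut capacity = 4 + 10 = 14.

14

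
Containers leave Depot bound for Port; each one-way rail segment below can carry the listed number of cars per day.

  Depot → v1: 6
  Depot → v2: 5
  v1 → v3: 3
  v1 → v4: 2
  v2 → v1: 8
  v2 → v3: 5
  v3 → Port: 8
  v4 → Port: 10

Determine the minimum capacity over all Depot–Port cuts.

Augment Depot→v1→v3→Port: bottleneck 3, flow now 3.
Augment Depot→v1→v4→Port: bottleneck 2, flow now 5.
Augment Depot→v2→v3→Port: bottleneck 5, flow now 10.
No augmenting path remains; maximum flow = 10.
By max-flow min-cut, the minimum cut capacity equals the max flow.
In the residual graph, reachable from Depot: {Depot, v1}.
Min-cut edges: Depot→v2 (5), v1→v3 (3), v1→v4 (2); capacity 5 + 3 + 2 = 10.

10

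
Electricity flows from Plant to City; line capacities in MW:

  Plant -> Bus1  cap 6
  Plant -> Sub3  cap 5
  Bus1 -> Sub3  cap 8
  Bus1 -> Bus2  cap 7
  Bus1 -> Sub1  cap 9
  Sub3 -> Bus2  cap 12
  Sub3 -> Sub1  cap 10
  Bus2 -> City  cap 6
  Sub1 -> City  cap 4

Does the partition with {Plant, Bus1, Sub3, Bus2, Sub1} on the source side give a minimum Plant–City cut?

Given cut capacity: 6 + 4 = 10.
Augment Plant→Bus1→Bus2→City: bottleneck 6, flow now 6.
Augment Plant→Sub3→Sub1→City: bottleneck 4, flow now 10.
No augmenting path remains; maximum flow = 10.
Cut capacity 10 equals the max flow, so it is a minimum cut.

Yes — it is a minimum cut (capacity 10).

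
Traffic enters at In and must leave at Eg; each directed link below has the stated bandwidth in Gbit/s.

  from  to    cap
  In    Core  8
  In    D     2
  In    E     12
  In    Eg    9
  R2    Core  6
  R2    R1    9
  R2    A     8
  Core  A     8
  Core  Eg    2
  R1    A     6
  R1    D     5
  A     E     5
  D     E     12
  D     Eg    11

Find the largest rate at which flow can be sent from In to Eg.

13

Augment In→Eg: bottleneck 9, flow now 9.
Augment In→Core→Eg: bottleneck 2, flow now 11.
Augment In→D→Eg: bottleneck 2, flow now 13.
No augmenting path remains; maximum flow = 13.
In the residual graph, reachable from In: {In, Core, A, E}.
Min-cut edges: In→D (2), In→Eg (9), Core→Eg (2); capacity 2 + 9 + 2 = 13.
This cut is saturated, so no flow can exceed 13.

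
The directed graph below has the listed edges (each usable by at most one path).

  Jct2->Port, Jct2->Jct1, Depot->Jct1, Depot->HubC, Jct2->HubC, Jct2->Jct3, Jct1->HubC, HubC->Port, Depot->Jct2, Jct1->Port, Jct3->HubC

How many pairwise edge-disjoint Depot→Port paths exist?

Assign every edge capacity 1; by Menger, the answer equals the max flow.
Path Depot→Jct2→Port (+1); total 1.
Path Depot→Jct1→Port (+1); total 2.
Path Depot→HubC→Port (+1); total 3.
No residual Depot→Port path; max flow = 3.
Certifying cut of size 3: {Depot→HubC, Depot→Jct1, Depot→Jct2}.

3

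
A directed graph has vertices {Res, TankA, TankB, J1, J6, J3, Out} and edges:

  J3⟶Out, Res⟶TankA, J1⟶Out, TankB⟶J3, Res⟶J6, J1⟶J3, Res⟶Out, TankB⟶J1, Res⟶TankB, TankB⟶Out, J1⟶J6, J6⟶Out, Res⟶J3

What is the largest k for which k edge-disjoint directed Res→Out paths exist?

4

Assign every edge capacity 1; by Menger, the answer equals the max flow.
Path Res→Out (+1); total 1.
Path Res→TankB→Out (+1); total 2.
Path Res→J6→Out (+1); total 3.
Path Res→J3→Out (+1); total 4.
No residual Res→Out path; max flow = 4.
Certifying cut of size 4: {Res→J3, Res→J6, Res→Out, Res→TankB}.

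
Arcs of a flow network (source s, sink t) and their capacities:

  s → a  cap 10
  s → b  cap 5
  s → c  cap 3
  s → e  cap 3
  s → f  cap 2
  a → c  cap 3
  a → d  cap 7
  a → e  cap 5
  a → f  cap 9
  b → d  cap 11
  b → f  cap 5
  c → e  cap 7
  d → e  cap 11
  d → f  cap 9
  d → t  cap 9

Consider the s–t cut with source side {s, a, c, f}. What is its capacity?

Edges leaving {s, a, c, f}: s→b (5), s→e (3), a→d (7), a→e (5), c→e (7).
Cut capacity = 5 + 3 + 7 + 5 + 7 = 27.

27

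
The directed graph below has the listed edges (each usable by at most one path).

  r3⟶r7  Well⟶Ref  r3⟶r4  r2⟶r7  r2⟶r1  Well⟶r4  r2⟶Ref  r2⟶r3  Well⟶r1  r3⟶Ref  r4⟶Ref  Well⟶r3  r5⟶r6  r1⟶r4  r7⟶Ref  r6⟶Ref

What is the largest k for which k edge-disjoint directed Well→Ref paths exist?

3

Assign every edge capacity 1; by Menger, the answer equals the max flow.
Path Well→Ref (+1); total 1.
Path Well→r3→Ref (+1); total 2.
Path Well→r4→Ref (+1); total 3.
No residual Well→Ref path; max flow = 3.
Certifying cut of size 3: {Well→Ref, Well→r3, r4→Ref}.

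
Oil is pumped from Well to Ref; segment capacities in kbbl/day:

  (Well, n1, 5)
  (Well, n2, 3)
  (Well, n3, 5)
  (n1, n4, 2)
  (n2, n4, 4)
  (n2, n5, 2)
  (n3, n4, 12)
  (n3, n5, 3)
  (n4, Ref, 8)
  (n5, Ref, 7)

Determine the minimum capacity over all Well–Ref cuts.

Augment Well→n1→n4→Ref: bottleneck 2, flow now 2.
Augment Well→n2→n4→Ref: bottleneck 3, flow now 5.
Augment Well→n3→n4→Ref: bottleneck 3, flow now 8.
Augment Well→n3→n5→Ref: bottleneck 2, flow now 10.
No augmenting path remains; maximum flow = 10.
By max-flow min-cut, the minimum cut capacity equals the max flow.
In the residual graph, reachable from Well: {Well, n1}.
Min-cut edges: Well→n2 (3), Well→n3 (5), n1→n4 (2); capacity 3 + 5 + 2 = 10.

10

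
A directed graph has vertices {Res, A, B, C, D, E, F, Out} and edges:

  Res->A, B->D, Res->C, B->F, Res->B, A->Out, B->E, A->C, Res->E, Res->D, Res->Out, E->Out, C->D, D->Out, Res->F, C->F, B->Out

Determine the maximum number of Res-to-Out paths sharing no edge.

Assign every edge capacity 1; by Menger, the answer equals the max flow.
Path Res→Out (+1); total 1.
Path Res→A→Out (+1); total 2.
Path Res→B→Out (+1); total 3.
Path Res→D→Out (+1); total 4.
Path Res→E→Out (+1); total 5.
No residual Res→Out path; max flow = 5.
Certifying cut of size 5: {D→Out, Res→A, Res→B, Res→E, Res→Out}.

5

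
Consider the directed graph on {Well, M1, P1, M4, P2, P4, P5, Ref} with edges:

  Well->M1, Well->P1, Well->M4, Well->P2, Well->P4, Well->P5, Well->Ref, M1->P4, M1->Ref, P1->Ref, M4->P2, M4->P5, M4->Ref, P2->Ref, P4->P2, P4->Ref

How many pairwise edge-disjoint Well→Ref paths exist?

6

Assign every edge capacity 1; by Menger, the answer equals the max flow.
Path Well→Ref (+1); total 1.
Path Well→M1→Ref (+1); total 2.
Path Well→P1→Ref (+1); total 3.
Path Well→M4→Ref (+1); total 4.
Path Well→P2→Ref (+1); total 5.
Path Well→P4→Ref (+1); total 6.
No residual Well→Ref path; max flow = 6.
Certifying cut of size 6: {Well→M1, Well→M4, Well→P1, Well→P2, Well→P4, Well→Ref}.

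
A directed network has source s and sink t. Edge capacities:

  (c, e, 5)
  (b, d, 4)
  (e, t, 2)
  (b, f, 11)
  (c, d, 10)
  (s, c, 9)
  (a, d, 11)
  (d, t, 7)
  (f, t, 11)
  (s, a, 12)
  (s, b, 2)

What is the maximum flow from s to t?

Augment s→a→d→t: bottleneck 7, flow now 7.
Augment s→b→f→t: bottleneck 2, flow now 9.
Augment s→c→e→t: bottleneck 2, flow now 11.
No augmenting path remains; maximum flow = 11.
In the residual graph, reachable from s: {s, a, c, d, e}.
Min-cut edges: s→b (2), d→t (7), e→t (2); capacity 2 + 7 + 2 = 11.
This cut is saturated, so no flow can exceed 11.

11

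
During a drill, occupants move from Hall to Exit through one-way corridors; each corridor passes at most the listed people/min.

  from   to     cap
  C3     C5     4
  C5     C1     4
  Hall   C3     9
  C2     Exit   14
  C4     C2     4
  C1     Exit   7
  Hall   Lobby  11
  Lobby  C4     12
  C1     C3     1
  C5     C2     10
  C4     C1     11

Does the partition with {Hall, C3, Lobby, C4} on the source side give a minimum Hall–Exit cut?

Given cut capacity: 4 + 11 + 4 = 19.
Augment Hall→C3→C5→C1→Exit: bottleneck 4, flow now 4.
Augment Hall→Lobby→C4→C1→Exit: bottleneck 3, flow now 7.
Augment Hall→Lobby→C4→C2→Exit: bottleneck 4, flow now 11.
Augment Hall→Lobby→C4→C1→C5→C2→Exit: bottleneck 4, flow now 15. (uses reverse residual edge)
No augmenting path remains; maximum flow = 15.
In the residual graph, reachable from Hall: {Hall, C3}.
Min-cut edges: Hall→Lobby (11), C3→C5 (4); capacity 11 + 4 = 15.
Cut capacity 19 exceeds the max flow 15, so it is not minimum.

No — its capacity is 19, but the minimum cut has capacity 15.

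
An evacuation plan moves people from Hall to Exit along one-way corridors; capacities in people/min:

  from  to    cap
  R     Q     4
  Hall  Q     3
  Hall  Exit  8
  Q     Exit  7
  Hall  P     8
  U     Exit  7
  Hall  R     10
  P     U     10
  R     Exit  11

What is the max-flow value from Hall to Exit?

28

Augment Hall→Exit: bottleneck 8, flow now 8.
Augment Hall→Q→Exit: bottleneck 3, flow now 11.
Augment Hall→R→Exit: bottleneck 10, flow now 21.
Augment Hall→P→U→Exit: bottleneck 7, flow now 28.
No augmenting path remains; maximum flow = 28.
In the residual graph, reachable from Hall: {Hall, P, U}.
Min-cut edges: Hall→Q (3), Hall→R (10), Hall→Exit (8), U→Exit (7); capacity 3 + 10 + 8 + 7 = 28.
This cut is saturated, so no flow can exceed 28.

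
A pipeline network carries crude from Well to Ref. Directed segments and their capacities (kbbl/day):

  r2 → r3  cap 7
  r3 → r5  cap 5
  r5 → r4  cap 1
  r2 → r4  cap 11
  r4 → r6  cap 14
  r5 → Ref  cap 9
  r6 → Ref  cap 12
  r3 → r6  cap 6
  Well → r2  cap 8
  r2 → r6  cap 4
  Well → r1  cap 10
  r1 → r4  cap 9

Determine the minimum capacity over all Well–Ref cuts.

Augment Well→r2→r6→Ref: bottleneck 4, flow now 4.
Augment Well→r1→r4→r6→Ref: bottleneck 8, flow now 12.
Augment Well→r2→r3→r5→Ref: bottleneck 4, flow now 16.
Augment Well→r1→r4→r6→r2→r3→r5→Ref: bottleneck 1, flow now 17. (uses reverse residual edge)
No augmenting path remains; maximum flow = 17.
By max-flow min-cut, the minimum cut capacity equals the max flow.
In the residual graph, reachable from Well: {Well, r1}.
Min-cut edges: Well→r2 (8), r1→r4 (9); capacity 8 + 9 = 17.

17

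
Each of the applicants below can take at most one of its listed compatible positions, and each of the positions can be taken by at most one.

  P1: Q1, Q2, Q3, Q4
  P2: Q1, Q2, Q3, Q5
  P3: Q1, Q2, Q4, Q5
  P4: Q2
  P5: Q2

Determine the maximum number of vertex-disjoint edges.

4

Unit-capacity flow: source→left, listed edges, right→sink; max matching = max flow.
Augmenting path P1→Q1 (+1); matched 1.
Augmenting path P2→Q2 (+1); matched 2.
Augmenting path P3→Q4 (+1); matched 3.
Augmenting path P4→Q2→P2→Q3 (+1); matched 4.
No augmenting path remains; maximum matching = 4.
König certificate: {P1, P2, P3, Q2} is a vertex cover of size 4 (every listed pair touches it), so no matching can be larger.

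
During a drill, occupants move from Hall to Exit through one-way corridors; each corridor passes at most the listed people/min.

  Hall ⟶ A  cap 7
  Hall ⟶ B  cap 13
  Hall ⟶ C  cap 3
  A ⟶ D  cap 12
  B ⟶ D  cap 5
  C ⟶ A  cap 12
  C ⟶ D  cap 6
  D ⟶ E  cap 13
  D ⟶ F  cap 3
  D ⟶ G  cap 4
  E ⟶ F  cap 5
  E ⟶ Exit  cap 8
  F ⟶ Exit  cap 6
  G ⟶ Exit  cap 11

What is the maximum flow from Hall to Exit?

15

Augment Hall→A→D→E→Exit: bottleneck 7, flow now 7.
Augment Hall→B→D→E→Exit: bottleneck 1, flow now 8.
Augment Hall→B→D→F→Exit: bottleneck 3, flow now 11.
Augment Hall→B→D→G→Exit: bottleneck 1, flow now 12.
Augment Hall→C→D→G→Exit: bottleneck 3, flow now 15.
No augmenting path remains; maximum flow = 15.
In the residual graph, reachable from Hall: {Hall, B}.
Min-cut edges: Hall→A (7), Hall→C (3), B→D (5); capacity 7 + 3 + 5 = 15.
This cut is saturated, so no flow can exceed 15.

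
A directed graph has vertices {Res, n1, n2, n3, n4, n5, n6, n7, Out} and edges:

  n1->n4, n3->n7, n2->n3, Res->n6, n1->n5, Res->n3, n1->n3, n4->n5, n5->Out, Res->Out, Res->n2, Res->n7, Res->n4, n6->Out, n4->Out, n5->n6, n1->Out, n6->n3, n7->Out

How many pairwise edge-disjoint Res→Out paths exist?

Assign every edge capacity 1; by Menger, the answer equals the max flow.
Path Res→Out (+1); total 1.
Path Res→n4→Out (+1); total 2.
Path Res→n6→Out (+1); total 3.
Path Res→n7→Out (+1); total 4.
No residual Res→Out path; max flow = 4.
Certifying cut of size 4: {Res→Out, Res→n4, Res→n6, n7→Out}.

4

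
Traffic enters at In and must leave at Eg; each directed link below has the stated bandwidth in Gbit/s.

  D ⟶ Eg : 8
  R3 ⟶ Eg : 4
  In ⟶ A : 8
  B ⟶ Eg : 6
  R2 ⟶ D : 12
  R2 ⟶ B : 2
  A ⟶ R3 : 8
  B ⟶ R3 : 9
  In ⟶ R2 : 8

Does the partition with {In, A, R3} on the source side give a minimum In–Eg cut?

Given cut capacity: 8 + 4 = 12.
Augment In→R2→D→Eg: bottleneck 8, flow now 8.
Augment In→A→R3→Eg: bottleneck 4, flow now 12.
No augmenting path remains; maximum flow = 12.
Cut capacity 12 equals the max flow, so it is a minimum cut.

Yes — it is a minimum cut (capacity 12).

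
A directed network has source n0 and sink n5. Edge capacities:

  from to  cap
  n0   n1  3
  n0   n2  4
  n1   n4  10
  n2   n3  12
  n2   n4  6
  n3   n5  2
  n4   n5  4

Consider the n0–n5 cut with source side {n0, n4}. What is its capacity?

11

Edges leaving {n0, n4}: n0→n1 (3), n0→n2 (4), n4→n5 (4).
Cut capacity = 3 + 4 + 4 = 11.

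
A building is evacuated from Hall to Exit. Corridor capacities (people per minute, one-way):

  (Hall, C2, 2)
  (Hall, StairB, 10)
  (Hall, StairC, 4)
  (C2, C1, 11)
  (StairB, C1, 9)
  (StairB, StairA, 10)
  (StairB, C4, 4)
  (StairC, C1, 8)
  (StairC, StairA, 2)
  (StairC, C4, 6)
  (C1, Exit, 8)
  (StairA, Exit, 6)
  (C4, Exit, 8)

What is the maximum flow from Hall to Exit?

16

Augment Hall→C2→C1→Exit: bottleneck 2, flow now 2.
Augment Hall→StairB→C1→Exit: bottleneck 6, flow now 8.
Augment Hall→StairB→StairA→Exit: bottleneck 4, flow now 12.
Augment Hall→StairC→StairA→Exit: bottleneck 2, flow now 14.
Augment Hall→StairC→C4→Exit: bottleneck 2, flow now 16.
No augmenting path remains; maximum flow = 16.
In the residual graph, reachable from Hall: {Hall}.
Min-cut edges: Hall→C2 (2), Hall→StairB (10), Hall→StairC (4); capacity 2 + 10 + 4 = 16.
This cut is saturated, so no flow can exceed 16.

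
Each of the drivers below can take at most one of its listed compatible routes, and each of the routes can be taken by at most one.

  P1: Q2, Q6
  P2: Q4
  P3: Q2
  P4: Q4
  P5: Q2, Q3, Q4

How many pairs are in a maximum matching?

4

Unit-capacity flow: source→left, listed edges, right→sink; max matching = max flow.
Augmenting path P1→Q2 (+1); matched 1.
Augmenting path P2→Q4 (+1); matched 2.
Augmenting path P5→Q3 (+1); matched 3.
Augmenting path P3→Q2→P1→Q6 (+1); matched 4.
No augmenting path remains; maximum matching = 4.
König certificate: {P1, P3, P5, Q4} is a vertex cover of size 4 (every listed pair touches it), so no matching can be larger.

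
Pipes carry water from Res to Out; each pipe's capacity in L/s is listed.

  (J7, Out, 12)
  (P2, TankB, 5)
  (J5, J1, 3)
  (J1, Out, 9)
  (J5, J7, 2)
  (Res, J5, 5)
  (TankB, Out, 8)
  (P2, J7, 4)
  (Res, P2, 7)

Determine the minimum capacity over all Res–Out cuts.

Augment Res→P2→TankB→Out: bottleneck 5, flow now 5.
Augment Res→P2→J7→Out: bottleneck 2, flow now 7.
Augment Res→J5→J7→Out: bottleneck 2, flow now 9.
Augment Res→J5→J1→Out: bottleneck 3, flow now 12.
No augmenting path remains; maximum flow = 12.
By max-flow min-cut, the minimum cut capacity equals the max flow.
In the residual graph, reachable from Res: {Res}.
Min-cut edges: Res→P2 (7), Res→J5 (5); capacity 7 + 5 = 12.

12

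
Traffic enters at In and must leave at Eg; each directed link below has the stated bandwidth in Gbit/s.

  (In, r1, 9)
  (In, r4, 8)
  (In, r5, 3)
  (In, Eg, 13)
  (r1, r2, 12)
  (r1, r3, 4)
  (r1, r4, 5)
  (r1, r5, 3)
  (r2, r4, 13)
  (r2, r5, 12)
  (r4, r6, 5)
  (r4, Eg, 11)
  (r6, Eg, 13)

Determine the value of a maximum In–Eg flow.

Augment In→Eg: bottleneck 13, flow now 13.
Augment In→r4→Eg: bottleneck 8, flow now 21.
Augment In→r1→r4→Eg: bottleneck 3, flow now 24.
Augment In→r1→r4→r6→Eg: bottleneck 2, flow now 26.
Augment In→r1→r2→r4→r6→Eg: bottleneck 3, flow now 29.
No augmenting path remains; maximum flow = 29.
In the residual graph, reachable from In: {In, r1, r2, r3, r4, r5}.
Min-cut edges: In→Eg (13), r4→r6 (5), r4→Eg (11); capacity 13 + 5 + 11 = 29.
This cut is saturated, so no flow can exceed 29.

29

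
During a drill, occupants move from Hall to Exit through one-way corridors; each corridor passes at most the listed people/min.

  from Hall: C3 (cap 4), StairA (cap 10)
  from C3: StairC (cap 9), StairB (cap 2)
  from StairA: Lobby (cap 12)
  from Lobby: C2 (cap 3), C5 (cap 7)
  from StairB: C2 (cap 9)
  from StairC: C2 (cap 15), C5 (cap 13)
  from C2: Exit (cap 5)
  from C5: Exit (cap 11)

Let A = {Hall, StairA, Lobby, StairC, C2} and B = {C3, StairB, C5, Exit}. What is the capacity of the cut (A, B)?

29

Edges leaving {Hall, StairA, Lobby, StairC, C2}: Hall→C3 (4), Lobby→C5 (7), StairC→C5 (13), C2→Exit (5).
Cut capacity = 4 + 7 + 13 + 5 = 29.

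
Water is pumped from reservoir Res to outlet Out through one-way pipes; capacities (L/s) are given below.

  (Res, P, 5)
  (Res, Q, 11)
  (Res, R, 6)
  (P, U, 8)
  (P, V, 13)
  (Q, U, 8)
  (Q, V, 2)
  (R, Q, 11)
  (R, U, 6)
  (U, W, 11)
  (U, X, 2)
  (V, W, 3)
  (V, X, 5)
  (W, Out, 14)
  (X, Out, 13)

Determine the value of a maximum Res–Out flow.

Augment Res→P→U→W→Out: bottleneck 5, flow now 5.
Augment Res→Q→U→W→Out: bottleneck 6, flow now 11.
Augment Res→Q→U→X→Out: bottleneck 2, flow now 13.
Augment Res→Q→V→W→Out: bottleneck 2, flow now 15.
Augment Res→R→U→P→V→W→Out: bottleneck 1, flow now 16. (uses reverse residual edge)
Augment Res→R→U→P→V→X→Out: bottleneck 4, flow now 20. (uses reverse residual edge)
No augmenting path remains; maximum flow = 20.
In the residual graph, reachable from Res: {Res, Q, R, U}.
Min-cut edges: Res→P (5), Q→V (2), U→W (11), U→X (2); capacity 5 + 2 + 11 + 2 = 20.
This cut is saturated, so no flow can exceed 20.

20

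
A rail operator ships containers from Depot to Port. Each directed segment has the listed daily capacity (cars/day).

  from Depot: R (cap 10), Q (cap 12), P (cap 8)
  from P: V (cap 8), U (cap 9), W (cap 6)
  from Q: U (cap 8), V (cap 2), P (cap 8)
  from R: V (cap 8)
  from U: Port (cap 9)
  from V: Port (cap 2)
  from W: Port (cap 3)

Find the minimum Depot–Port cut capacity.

Augment Depot→P→U→Port: bottleneck 8, flow now 8.
Augment Depot→Q→U→Port: bottleneck 1, flow now 9.
Augment Depot→Q→V→Port: bottleneck 2, flow now 11.
Augment Depot→Q→P→W→Port: bottleneck 3, flow now 14.
No augmenting path remains; maximum flow = 14.
By max-flow min-cut, the minimum cut capacity equals the max flow.
In the residual graph, reachable from Depot: {Depot, P, Q, R, U, V, W}.
Min-cut edges: U→Port (9), V→Port (2), W→Port (3); capacity 9 + 2 + 3 = 14.

14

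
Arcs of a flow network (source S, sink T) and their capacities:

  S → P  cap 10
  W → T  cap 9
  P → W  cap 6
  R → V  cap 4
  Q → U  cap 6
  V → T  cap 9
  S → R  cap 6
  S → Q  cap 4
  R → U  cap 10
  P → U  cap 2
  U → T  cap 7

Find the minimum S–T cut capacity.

Augment S→P→U→T: bottleneck 2, flow now 2.
Augment S→P→W→T: bottleneck 6, flow now 8.
Augment S→Q→U→T: bottleneck 4, flow now 12.
Augment S→R→U→T: bottleneck 1, flow now 13.
Augment S→R→V→T: bottleneck 4, flow now 17.
No augmenting path remains; maximum flow = 17.
By max-flow min-cut, the minimum cut capacity equals the max flow.
In the residual graph, reachable from S: {S, P, Q, R, U}.
Min-cut edges: P→W (6), R→V (4), U→T (7); capacity 6 + 4 + 7 = 17.

17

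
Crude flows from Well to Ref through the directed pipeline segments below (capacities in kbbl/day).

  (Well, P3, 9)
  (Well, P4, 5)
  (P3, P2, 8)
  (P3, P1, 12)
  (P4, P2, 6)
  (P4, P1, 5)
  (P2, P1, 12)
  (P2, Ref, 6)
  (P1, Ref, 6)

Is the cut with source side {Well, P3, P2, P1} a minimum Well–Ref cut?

Given cut capacity: 5 + 6 + 6 = 17.
Augment Well→P3→P2→Ref: bottleneck 6, flow now 6.
Augment Well→P3→P1→Ref: bottleneck 3, flow now 9.
Augment Well→P4→P1→Ref: bottleneck 3, flow now 12.
No augmenting path remains; maximum flow = 12.
In the residual graph, reachable from Well: {Well, P3, P4, P2, P1}.
Min-cut edges: P2→Ref (6), P1→Ref (6); capacity 6 + 6 = 12.
Cut capacity 17 exceeds the max flow 12, so it is not minimum.

No — its capacity is 17, but the minimum cut has capacity 12.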